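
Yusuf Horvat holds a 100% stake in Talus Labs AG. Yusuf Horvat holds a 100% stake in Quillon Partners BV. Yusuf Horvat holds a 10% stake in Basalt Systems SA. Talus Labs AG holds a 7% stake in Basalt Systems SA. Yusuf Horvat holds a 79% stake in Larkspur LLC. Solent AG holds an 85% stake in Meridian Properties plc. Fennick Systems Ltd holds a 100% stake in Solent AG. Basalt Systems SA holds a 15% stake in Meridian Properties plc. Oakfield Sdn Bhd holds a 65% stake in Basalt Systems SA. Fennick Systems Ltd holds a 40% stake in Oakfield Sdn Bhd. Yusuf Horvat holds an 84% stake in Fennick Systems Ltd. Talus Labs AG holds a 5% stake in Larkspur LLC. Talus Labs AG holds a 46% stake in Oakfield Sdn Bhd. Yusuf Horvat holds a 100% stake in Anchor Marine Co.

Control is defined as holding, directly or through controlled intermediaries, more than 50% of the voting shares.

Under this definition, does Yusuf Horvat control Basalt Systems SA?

Yes

Yusuf holds 100% of Talus, so Yusuf controls Talus.
Yusuf holds 84% of Fennick, so Yusuf controls Fennick.
Talus and Fennick together hold 46% + 40% = 86% of Oakfield, so Yusuf controls Oakfield.
Talus and Yusuf and Oakfield together hold 7% + 10% + 65% = 82% of Basalt, so Yusuf controls Basalt.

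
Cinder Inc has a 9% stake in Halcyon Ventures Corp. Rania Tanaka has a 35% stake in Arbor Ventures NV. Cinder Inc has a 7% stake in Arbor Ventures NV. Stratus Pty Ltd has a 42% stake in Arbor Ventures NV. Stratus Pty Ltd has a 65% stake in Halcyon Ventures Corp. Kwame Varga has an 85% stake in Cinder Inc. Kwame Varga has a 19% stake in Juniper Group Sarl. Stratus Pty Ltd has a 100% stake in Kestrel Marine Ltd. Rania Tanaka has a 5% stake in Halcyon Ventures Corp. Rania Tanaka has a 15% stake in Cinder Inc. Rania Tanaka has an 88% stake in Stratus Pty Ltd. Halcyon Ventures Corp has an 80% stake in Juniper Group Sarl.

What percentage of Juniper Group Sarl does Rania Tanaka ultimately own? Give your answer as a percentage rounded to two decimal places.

Rania reaches Juniper along 3 paths.
Via Halcyon: 5% × 80% = 4%.
Via Stratus → Halcyon: 88% × 65% × 80% = 45.76%.
Via Cinder → Halcyon: 15% × 9% × 80% = 1.08%.
Total: 4% + 45.76% + 1.08% = 50.84%.

50.84%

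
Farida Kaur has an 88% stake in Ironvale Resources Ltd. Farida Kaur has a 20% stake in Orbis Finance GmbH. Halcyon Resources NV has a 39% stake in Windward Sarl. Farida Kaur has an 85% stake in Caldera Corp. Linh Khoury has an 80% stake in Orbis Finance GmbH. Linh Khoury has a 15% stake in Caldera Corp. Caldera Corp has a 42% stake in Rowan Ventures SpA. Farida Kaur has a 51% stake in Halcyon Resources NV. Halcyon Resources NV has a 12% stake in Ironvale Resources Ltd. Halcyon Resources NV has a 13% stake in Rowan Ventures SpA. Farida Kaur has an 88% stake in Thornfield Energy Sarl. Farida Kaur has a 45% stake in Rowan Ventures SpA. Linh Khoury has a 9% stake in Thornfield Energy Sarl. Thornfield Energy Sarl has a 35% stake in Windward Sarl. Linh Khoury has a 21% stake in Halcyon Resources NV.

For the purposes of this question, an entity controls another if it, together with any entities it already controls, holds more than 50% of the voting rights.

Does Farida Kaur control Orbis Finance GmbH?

Farida holds 88% of Thornfield, so Farida controls Thornfield.
Farida holds 51% of Halcyon, so Farida controls Halcyon.
Farida holds 85% of Caldera, so Farida controls Caldera.
Thornfield and Halcyon together hold 35% + 39% = 74% of Windward, so Farida controls Windward.
Halcyon and Farida together hold 12% + 88% = 100% of Ironvale, so Farida controls Ironvale.
Halcyon and Caldera and Farida together hold 13% + 42% + 45% = 100% of Rowan, so Farida controls Rowan.
In Orbis, Farida's side holds only 20%, not > 50%.
So Farida does not control Orbis.

No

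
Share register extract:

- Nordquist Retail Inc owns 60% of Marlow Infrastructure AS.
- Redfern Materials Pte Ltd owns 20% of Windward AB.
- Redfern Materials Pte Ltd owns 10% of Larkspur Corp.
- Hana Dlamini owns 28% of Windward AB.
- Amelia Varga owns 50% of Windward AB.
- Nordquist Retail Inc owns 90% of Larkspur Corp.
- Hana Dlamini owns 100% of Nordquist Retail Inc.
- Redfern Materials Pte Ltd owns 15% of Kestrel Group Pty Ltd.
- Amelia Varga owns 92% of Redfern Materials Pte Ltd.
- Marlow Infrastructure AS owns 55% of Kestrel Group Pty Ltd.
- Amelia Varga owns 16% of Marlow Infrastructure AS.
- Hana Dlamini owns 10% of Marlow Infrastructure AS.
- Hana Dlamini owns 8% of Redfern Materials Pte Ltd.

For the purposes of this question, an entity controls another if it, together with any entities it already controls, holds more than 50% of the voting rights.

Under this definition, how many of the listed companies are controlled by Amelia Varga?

Amelia holds 92% of Redfern, so Amelia controls Redfern.
Redfern and Amelia together hold 20% + 50% = 70% of Windward, so Amelia controls Windward.
No other company's threshold is met.
Amelia controls 2 companies.

2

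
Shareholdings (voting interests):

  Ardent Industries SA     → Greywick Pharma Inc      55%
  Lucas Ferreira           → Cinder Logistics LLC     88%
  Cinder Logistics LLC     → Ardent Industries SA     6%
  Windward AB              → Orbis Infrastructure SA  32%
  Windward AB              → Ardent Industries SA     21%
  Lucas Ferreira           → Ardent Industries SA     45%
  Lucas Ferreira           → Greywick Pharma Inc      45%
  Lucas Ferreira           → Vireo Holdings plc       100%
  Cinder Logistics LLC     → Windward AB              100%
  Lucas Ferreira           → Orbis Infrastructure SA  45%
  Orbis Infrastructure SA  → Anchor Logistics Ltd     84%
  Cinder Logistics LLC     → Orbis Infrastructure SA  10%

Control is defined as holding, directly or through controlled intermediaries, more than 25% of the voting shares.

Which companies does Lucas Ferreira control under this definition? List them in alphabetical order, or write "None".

Anchor Logistics Ltd, Ardent Industries SA, Cinder Logistics LLC, Greywick Pharma Inc, Orbis Infrastructure SA, Vireo Holdings plc, Windward AB

Lucas holds 88% of Cinder, so Lucas controls Cinder.
Cinder holds 100% of Windward, so Lucas controls Windward.
Lucas and Windward and Cinder together hold 45% + 21% + 6% = 72% of Ardent, so Lucas controls Ardent.
Windward and Lucas and Cinder together hold 32% + 45% + 10% = 87% of Orbis, so Lucas controls Orbis.
Ardent and Lucas together hold 55% + 45% = 100% of Greywick, so Lucas controls Greywick.
Orbis holds 84% of Anchor, so Lucas controls Anchor.
Lucas holds 100% of Vireo, so Lucas controls Vireo.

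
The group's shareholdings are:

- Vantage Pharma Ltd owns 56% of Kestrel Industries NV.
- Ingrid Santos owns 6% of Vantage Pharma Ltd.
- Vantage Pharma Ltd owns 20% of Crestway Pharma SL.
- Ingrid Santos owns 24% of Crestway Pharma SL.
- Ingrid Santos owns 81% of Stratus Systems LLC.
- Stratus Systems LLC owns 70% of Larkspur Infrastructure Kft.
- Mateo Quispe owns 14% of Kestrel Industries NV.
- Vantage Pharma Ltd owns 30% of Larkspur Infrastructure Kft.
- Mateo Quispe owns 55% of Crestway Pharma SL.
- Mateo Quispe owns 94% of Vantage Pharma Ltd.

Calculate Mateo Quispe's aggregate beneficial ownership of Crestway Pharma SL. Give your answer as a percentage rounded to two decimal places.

Mateo reaches Crestway along 2 paths.
Via Vantage: 94% × 20% = 18.8%.
Direct stake: 55% = 55%.
Total: 18.8% + 55% = 73.8%.
Rounded: 73.80%.

73.80%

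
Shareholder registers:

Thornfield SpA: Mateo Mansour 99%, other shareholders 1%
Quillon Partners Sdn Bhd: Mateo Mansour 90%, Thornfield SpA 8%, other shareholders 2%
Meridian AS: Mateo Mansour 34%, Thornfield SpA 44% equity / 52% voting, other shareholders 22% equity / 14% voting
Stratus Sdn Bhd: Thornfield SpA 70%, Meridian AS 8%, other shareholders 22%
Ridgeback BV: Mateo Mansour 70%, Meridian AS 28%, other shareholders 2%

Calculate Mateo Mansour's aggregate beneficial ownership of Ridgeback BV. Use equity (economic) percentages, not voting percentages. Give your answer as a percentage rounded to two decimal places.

Mateo reaches Ridgeback along 3 paths.
Direct stake: 70% = 70%.
Via Meridian: 34% × 28% = 9.52%.
Via Thornfield → Meridian: 99% × 44% × 28% = 12.1968%.
Total: 70% + 9.52% + 12.1968% = 91.7168%.
Rounded: 91.72%.

91.72%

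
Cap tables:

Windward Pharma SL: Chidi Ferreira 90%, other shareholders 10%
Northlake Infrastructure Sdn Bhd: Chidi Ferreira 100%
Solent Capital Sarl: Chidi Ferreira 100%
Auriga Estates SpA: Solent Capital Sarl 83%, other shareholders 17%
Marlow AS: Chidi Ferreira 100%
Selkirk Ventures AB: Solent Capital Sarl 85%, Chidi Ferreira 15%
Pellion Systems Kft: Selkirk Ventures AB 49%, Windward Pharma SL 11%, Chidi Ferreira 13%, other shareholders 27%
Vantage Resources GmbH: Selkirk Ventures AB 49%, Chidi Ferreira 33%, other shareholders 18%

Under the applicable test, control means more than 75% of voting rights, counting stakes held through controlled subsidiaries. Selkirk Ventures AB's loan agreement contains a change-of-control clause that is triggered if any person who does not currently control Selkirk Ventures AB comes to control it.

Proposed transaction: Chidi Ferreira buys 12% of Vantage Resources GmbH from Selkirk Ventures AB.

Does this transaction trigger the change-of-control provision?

The purchase adds only to Chidi's holdings (Selkirk's stake shrinks), so Chidi is the only person who could newly come to control Selkirk.
Chidi holds 100% of Solent, so Chidi controls Solent.
Solent and Chidi together hold 85% + 15% = 100% of Selkirk, so Chidi controls Selkirk.
So Chidi already controls Selkirk before the transaction.
After the purchase, Chidi's direct stake in Vantage rises to 33% + 12% = 45%, and Selkirk's stake falls to 37%.
Chidi controlled Selkirk already, so this is not a new person acquiring control; every other person's position is unchanged or reduced.
No new person acquires control, so the clause is not triggered.

No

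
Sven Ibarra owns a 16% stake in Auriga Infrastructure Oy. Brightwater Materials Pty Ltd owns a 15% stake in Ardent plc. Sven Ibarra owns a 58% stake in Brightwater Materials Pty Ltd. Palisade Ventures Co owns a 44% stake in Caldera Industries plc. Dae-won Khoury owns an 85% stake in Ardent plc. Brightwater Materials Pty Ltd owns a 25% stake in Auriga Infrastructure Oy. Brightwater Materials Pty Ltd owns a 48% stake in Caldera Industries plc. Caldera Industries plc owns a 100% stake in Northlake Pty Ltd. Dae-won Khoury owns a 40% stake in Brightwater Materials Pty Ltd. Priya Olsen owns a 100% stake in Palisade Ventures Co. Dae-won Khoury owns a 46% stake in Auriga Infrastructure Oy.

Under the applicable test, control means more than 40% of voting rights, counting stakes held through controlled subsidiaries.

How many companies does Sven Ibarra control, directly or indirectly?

4

Sven holds 58% of Brightwater, so Sven controls Brightwater.
Brightwater holds 48% of Caldera, so Sven controls Caldera.
Brightwater and Sven together hold 25% + 16% = 41% of Auriga, so Sven controls Auriga.
Caldera holds 100% of Northlake, so Sven controls Northlake.
No other company's threshold is met.
Sven controls 4 companies.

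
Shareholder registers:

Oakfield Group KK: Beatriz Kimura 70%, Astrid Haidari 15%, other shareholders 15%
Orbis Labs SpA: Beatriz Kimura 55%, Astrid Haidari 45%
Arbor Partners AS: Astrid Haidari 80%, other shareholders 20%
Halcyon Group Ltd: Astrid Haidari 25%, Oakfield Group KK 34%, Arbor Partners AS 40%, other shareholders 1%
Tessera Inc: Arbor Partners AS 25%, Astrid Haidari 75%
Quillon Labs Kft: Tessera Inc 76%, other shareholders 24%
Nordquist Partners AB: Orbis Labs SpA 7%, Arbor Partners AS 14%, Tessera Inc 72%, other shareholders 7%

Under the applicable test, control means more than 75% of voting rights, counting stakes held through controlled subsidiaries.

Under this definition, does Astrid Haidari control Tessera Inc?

Astrid holds 80% of Arbor, so Astrid controls Arbor.
Arbor and Astrid together hold 25% + 75% = 100% of Tessera, so Astrid controls Tessera.

Yes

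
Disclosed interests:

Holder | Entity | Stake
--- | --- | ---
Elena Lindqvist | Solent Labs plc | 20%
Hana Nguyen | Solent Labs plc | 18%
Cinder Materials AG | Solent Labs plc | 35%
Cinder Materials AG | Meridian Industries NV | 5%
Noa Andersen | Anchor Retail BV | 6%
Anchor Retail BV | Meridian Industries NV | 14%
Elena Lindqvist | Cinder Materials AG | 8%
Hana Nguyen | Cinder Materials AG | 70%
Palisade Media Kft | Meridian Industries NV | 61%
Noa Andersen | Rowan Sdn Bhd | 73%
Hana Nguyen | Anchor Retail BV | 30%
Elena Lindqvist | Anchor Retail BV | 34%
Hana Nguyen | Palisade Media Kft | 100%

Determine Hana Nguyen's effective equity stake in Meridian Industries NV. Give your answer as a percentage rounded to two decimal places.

68.70%

Hana reaches Meridian along 3 paths.
Via Palisade: 100% × 61% = 61%.
Via Cinder: 70% × 5% = 3.5%.
Via Anchor: 30% × 14% = 4.2%.
Total: 61% + 3.5% + 4.2% = 68.7%.
Rounded: 68.70%.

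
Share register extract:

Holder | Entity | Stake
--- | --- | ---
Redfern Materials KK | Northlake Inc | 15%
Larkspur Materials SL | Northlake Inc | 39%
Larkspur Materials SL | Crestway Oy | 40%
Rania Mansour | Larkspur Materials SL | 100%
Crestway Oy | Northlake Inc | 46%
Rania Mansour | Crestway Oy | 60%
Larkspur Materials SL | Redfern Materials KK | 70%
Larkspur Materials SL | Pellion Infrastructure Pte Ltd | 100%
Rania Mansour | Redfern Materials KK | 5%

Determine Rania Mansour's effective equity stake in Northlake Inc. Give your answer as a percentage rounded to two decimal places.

96.25%

Rania reaches Northlake along 5 paths.
Via Larkspur → Crestway: 100% × 40% × 46% = 18.4%.
Via Crestway: 60% × 46% = 27.6%.
Via Larkspur: 100% × 39% = 39%.
Via Larkspur → Redfern: 100% × 70% × 15% = 10.5%.
Via Redfern: 5% × 15% = 0.75%.
Total: 18.4% + 27.6% + 39% + 10.5% + 0.75% = 96.25%.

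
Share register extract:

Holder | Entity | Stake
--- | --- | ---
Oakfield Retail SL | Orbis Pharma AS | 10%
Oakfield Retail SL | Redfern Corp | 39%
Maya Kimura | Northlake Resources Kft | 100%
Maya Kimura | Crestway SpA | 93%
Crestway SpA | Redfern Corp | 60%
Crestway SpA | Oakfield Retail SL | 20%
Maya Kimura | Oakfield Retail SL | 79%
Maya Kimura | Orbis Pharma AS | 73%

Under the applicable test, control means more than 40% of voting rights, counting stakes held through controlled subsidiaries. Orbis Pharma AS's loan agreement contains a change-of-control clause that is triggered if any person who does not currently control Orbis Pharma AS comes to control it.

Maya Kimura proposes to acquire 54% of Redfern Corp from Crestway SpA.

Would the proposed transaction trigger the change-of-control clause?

The purchase adds only to Maya's holdings (Crestway's stake shrinks), so Maya is the only person who could newly come to control Orbis.
Maya holds 93% of Crestway, so Maya controls Crestway.
Maya and Crestway together hold 79% + 20% = 99% of Oakfield, so Maya controls Oakfield.
Oakfield and Maya together hold 10% + 73% = 83% of Orbis, so Maya controls Orbis.
So Maya already controls Orbis before the transaction.
After the purchase, Maya holds 54% of Redfern directly, and Crestway's stake falls to 6%.
Maya controlled Orbis already, so this is not a new person acquiring control; every other person's position is unchanged or reduced.
No new person acquires control, so the clause is not triggered.

No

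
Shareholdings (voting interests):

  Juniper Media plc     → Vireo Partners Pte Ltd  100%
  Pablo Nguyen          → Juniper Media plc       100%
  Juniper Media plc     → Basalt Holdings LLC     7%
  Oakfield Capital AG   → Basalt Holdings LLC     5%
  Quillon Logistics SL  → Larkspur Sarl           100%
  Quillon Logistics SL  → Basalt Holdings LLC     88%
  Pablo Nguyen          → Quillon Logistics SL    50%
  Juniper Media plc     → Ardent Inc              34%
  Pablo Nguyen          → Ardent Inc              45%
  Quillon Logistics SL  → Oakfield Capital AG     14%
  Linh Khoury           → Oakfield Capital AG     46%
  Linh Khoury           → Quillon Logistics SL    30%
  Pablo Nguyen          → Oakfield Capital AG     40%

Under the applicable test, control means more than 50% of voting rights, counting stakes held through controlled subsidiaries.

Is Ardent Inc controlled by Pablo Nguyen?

Yes

Pablo holds 100% of Juniper, so Pablo controls Juniper.
Juniper and Pablo together hold 34% + 45% = 79% of Ardent, so Pablo controls Ardent.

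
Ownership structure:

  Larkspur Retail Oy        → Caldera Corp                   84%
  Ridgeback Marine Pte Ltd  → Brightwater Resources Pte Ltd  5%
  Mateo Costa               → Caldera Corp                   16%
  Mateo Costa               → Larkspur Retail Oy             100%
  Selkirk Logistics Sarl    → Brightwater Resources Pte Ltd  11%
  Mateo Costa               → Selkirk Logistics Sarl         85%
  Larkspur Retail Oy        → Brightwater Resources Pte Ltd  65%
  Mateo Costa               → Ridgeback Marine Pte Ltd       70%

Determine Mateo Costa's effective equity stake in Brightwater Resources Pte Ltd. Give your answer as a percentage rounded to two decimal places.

Mateo reaches Brightwater along 3 paths.
Via Selkirk: 85% × 11% = 9.35%.
Via Ridgeback: 70% × 5% = 3.5%.
Via Larkspur: 100% × 65% = 65%.
Total: 9.35% + 3.5% + 65% = 77.85%.

77.85%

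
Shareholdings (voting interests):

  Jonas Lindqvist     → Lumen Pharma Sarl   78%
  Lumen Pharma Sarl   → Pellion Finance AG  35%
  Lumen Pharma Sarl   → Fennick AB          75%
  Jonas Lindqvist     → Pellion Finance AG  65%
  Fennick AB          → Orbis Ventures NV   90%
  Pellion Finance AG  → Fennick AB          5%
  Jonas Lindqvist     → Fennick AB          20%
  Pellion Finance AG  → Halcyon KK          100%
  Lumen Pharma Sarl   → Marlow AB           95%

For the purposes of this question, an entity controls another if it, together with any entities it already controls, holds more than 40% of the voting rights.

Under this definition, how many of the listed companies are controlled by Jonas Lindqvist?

6

Jonas holds 78% of Lumen, so Jonas controls Lumen.
Jonas and Lumen together hold 65% + 35% = 100% of Pellion, so Jonas controls Pellion.
Lumen holds 95% of Marlow, so Jonas controls Marlow.
Jonas and Pellion and Lumen together hold 20% + 5% + 75% = 100% of Fennick, so Jonas controls Fennick.
Fennick holds 90% of Orbis, so Jonas controls Orbis.
Pellion holds 100% of Halcyon, so Jonas controls Halcyon.
Jonas controls 6 companies.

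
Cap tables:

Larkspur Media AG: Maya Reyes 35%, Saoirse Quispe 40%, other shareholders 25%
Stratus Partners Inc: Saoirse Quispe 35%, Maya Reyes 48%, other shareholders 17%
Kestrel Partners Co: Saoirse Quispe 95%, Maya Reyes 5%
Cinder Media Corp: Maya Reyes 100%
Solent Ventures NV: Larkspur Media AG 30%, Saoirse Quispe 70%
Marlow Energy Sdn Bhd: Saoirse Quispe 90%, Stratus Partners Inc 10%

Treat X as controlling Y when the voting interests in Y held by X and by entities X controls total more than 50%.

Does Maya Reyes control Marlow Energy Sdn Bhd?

No

Maya holds 100% of Cinder, so Maya controls Cinder.
Neither Maya nor any entity Maya controls holds any voting interest in Marlow.
So Maya does not control Marlow.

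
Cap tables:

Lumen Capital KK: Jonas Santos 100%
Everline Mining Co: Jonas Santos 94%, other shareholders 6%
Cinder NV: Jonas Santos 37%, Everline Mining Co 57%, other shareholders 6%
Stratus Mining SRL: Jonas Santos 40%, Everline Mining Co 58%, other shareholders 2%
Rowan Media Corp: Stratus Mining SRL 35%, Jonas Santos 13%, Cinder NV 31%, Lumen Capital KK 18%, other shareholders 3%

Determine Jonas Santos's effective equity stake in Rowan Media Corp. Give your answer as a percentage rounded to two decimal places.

92.16%

Jonas reaches Rowan along 6 paths.
Via Stratus: 40% × 35% = 14%.
Via Everline → Stratus: 94% × 58% × 35% = 19.082%.
Direct stake: 13% = 13%.
Via Cinder: 37% × 31% = 11.47%.
Via Everline → Cinder: 94% × 57% × 31% = 16.6098%.
Via Lumen: 100% × 18% = 18%.
Total: 14% + 19.082% + 13% + 11.47% + 16.6098% + 18% = 92.1618%.
Rounded: 92.16%.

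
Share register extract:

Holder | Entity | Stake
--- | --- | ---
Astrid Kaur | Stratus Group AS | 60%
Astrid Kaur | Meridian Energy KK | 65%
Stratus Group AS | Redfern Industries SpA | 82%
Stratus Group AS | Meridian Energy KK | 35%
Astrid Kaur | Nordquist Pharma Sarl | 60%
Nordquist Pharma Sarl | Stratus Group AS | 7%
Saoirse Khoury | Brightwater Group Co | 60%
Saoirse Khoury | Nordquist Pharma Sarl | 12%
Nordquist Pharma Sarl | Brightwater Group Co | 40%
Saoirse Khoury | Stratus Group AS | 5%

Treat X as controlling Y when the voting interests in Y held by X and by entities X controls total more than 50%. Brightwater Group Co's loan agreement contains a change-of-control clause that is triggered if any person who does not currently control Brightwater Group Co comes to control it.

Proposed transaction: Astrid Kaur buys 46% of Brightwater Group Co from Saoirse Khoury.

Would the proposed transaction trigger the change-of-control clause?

The purchase adds only to Astrid's holdings (Saoirse's stake shrinks), so Astrid is the only person who could newly come to control Brightwater.
Astrid holds 60% of Nordquist, so Astrid controls Nordquist.
Nordquist and Astrid together hold 7% + 60% = 67% of Stratus, so Astrid controls Stratus.
Stratus and Astrid together hold 35% + 65% = 100% of Meridian, so Astrid controls Meridian.
Stratus holds 82% of Redfern, so Astrid controls Redfern.
In Brightwater, Astrid's side holds only 40%, not > 50%.
So before the transaction, Astrid does not control Brightwater.
After the purchase, Astrid holds 46% of Brightwater directly, and Saoirse's stake falls to 14%.
Nordquist and Astrid together hold 40% + 46% = 86% of Brightwater, so Astrid controls Brightwater.
Astrid did not control Brightwater before and does after, so the clause is triggered.

Yes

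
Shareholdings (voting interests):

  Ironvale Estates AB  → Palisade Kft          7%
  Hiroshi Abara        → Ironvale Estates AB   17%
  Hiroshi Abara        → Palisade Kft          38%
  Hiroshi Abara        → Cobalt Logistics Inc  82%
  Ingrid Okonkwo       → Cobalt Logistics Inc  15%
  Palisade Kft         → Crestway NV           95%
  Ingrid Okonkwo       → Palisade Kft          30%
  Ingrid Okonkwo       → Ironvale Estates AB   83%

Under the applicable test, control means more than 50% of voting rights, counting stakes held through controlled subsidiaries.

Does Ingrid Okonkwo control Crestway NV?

No

Ingrid holds 83% of Ironvale, so Ingrid controls Ironvale.
Neither Ingrid nor any entity Ingrid controls holds any voting interest in Crestway.
So Ingrid does not control Crestway.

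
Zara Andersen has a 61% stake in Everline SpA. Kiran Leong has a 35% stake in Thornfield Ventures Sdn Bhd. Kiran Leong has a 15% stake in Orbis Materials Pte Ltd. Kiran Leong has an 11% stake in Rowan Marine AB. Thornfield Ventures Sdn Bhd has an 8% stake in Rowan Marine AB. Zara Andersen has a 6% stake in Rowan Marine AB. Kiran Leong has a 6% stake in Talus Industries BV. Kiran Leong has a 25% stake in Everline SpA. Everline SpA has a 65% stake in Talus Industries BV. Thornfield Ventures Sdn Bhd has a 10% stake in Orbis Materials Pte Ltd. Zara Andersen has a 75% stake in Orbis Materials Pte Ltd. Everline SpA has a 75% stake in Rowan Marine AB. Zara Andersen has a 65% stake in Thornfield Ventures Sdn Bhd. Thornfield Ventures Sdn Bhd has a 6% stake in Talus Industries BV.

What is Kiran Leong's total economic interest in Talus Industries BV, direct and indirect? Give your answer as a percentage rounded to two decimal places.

24.35%

Kiran reaches Talus along 3 paths.
Direct stake: 6% = 6%.
Via Thornfield: 35% × 6% = 2.1%.
Via Everline: 25% × 65% = 16.25%.
Total: 6% + 2.1% + 16.25% = 24.35%.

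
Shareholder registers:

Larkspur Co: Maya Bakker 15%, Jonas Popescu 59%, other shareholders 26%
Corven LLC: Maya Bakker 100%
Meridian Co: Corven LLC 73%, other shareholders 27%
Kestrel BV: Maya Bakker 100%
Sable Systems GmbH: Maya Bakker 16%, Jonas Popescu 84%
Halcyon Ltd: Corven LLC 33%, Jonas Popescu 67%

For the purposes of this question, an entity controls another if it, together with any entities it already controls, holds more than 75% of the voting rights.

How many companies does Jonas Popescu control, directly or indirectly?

1

Jonas holds 84% of Sable, so Jonas controls Sable.
No other company's threshold is met.
Jonas controls 1 company.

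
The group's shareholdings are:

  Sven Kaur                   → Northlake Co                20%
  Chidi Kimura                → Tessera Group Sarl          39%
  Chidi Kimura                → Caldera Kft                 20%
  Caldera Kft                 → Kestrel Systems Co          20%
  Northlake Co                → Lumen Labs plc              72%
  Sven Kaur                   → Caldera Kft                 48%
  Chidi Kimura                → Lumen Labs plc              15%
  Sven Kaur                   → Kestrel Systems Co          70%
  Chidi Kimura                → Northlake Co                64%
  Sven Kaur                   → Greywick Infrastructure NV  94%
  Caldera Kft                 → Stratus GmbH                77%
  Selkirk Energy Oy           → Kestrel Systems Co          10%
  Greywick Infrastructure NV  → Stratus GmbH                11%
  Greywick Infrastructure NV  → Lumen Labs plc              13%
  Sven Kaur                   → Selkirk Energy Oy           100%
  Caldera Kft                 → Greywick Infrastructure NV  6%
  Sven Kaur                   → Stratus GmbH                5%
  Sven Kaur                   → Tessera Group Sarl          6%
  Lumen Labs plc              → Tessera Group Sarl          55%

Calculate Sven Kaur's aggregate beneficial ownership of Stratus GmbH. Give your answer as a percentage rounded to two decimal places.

Sven reaches Stratus along 4 paths.
Direct stake: 5% = 5%.
Via Caldera: 48% × 77% = 36.96%.
Via Greywick: 94% × 11% = 10.34%.
Via Caldera → Greywick: 48% × 6% × 11% = 0.3168%.
Total: 5% + 36.96% + 10.34% + 0.3168% = 52.6168%.
Rounded: 52.62%.

52.62%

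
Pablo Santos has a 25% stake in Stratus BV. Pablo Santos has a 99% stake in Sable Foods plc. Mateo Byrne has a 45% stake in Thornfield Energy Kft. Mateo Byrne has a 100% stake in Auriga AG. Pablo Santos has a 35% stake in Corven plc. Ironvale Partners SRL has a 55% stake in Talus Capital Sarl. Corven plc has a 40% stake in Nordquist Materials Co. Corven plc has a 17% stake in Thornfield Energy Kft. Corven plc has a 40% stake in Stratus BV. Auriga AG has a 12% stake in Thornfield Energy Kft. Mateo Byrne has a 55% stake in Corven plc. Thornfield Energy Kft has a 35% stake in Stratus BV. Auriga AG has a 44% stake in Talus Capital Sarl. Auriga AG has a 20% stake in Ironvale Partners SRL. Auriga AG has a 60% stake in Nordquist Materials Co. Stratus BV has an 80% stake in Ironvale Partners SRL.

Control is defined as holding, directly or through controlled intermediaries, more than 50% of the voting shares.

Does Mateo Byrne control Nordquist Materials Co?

Mateo holds 55% of Corven, so Mateo controls Corven.
Mateo holds 100% of Auriga, so Mateo controls Auriga.
Corven and Auriga together hold 40% + 60% = 100% of Nordquist, so Mateo controls Nordquist.

Yes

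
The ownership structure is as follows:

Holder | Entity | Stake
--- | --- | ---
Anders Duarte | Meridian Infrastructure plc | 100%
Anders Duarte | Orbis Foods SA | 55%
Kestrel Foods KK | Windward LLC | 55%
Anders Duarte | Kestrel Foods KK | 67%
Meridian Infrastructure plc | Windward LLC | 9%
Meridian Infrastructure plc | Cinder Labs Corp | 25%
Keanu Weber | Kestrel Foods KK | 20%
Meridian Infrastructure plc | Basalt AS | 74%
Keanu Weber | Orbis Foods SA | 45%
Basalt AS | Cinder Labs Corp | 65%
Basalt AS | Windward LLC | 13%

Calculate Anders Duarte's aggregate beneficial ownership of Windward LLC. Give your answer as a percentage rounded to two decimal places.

Anders reaches Windward along 3 paths.
Via Kestrel: 67% × 55% = 36.85%.
Via Meridian: 100% × 9% = 9%.
Via Meridian → Basalt: 100% × 74% × 13% = 9.62%.
Total: 36.85% + 9% + 9.62% = 55.47%.

55.47%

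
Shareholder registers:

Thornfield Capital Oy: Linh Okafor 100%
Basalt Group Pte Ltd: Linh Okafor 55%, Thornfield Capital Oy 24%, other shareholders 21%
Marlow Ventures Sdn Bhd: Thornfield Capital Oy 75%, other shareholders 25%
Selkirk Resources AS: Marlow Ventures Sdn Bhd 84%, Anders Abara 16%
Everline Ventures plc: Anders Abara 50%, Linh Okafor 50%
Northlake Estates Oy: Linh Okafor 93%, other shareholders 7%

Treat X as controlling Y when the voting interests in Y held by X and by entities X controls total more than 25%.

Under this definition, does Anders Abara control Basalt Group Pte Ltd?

Anders holds 50% of Everline, so Anders controls Everline.
Neither Anders nor any entity Anders controls holds any voting interest in Basalt.
So Anders does not control Basalt.

No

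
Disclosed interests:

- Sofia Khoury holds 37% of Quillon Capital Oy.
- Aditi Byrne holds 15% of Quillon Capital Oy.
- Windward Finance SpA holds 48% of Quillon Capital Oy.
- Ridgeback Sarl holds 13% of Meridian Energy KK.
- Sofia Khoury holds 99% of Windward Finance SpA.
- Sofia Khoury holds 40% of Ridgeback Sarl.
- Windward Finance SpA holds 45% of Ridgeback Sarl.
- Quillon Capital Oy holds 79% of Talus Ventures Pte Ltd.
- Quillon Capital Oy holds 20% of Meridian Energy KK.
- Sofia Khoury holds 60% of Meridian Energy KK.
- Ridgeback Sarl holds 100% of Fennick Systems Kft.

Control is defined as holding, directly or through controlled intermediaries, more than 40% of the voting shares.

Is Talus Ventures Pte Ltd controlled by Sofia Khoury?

Yes

Sofia holds 99% of Windward, so Sofia controls Windward.
Sofia and Windward together hold 37% + 48% = 85% of Quillon, so Sofia controls Quillon.
Quillon holds 79% of Talus, so Sofia controls Talus.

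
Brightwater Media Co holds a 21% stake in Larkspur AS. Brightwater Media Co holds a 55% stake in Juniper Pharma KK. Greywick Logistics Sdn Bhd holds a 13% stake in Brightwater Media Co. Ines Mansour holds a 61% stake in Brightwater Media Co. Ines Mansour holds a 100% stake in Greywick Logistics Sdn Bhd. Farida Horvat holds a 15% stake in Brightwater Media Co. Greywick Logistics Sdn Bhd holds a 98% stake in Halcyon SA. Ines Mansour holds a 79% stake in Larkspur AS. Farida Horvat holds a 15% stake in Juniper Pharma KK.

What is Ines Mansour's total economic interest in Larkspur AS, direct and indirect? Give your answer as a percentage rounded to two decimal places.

94.54%

Ines reaches Larkspur along 3 paths.
Direct stake: 79% = 79%.
Via Brightwater: 61% × 21% = 12.81%.
Via Greywick → Brightwater: 100% × 13% × 21% = 2.73%.
Total: 79% + 12.81% + 2.73% = 94.54%.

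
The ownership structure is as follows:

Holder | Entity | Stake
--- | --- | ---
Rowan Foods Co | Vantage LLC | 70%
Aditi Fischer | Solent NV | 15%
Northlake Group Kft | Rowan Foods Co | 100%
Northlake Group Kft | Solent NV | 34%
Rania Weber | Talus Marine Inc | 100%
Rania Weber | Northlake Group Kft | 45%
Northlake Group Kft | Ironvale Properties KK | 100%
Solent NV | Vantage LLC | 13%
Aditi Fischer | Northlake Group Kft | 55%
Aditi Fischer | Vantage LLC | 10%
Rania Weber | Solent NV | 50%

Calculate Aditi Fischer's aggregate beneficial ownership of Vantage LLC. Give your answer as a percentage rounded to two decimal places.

Aditi reaches Vantage along 4 paths.
Via Northlake → Solent: 55% × 34% × 13% = 2.431%.
Via Solent: 15% × 13% = 1.95%.
Via Northlake → Rowan: 55% × 100% × 70% = 38.5%.
Direct stake: 10% = 10%.
Total: 2.431% + 1.95% + 38.5% + 10% = 52.881%.
Rounded: 52.88%.

52.88%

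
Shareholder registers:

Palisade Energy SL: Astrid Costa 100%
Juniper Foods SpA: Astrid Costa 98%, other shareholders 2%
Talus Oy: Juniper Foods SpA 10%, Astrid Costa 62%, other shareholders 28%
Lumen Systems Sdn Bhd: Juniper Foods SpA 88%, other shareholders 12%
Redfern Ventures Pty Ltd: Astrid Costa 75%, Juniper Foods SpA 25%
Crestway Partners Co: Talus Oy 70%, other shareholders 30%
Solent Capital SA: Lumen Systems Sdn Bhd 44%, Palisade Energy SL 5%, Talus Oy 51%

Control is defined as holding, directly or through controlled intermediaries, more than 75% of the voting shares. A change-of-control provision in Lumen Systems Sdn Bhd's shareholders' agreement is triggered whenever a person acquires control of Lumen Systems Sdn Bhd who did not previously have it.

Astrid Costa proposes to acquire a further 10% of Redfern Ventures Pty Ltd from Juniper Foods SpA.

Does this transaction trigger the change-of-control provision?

No

The purchase adds only to Astrid's holdings (Juniper's stake shrinks), so Astrid is the only person who could newly come to control Lumen.
Astrid holds 98% of Juniper, so Astrid controls Juniper.
Juniper holds 88% of Lumen, so Astrid controls Lumen.
So Astrid already controls Lumen before the transaction.
After the purchase, Astrid's direct stake in Redfern rises to 75% + 10% = 85%, and Juniper's stake falls to 15%.
Astrid controlled Lumen already, so this is not a new person acquiring control; every other person's position is unchanged or reduced.
No new person acquires control, so the clause is not triggered.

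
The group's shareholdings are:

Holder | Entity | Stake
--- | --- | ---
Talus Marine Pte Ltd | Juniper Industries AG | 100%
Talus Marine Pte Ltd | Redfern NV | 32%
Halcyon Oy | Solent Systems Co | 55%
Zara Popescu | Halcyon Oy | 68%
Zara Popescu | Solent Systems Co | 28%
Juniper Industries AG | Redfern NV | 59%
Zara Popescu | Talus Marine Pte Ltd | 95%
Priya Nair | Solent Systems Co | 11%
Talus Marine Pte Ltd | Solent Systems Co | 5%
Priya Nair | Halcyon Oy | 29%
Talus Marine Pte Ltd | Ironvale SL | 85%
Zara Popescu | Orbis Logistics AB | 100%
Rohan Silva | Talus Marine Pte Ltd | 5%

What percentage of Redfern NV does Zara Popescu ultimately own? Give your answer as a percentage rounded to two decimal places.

86.45%

Zara reaches Redfern along 2 paths.
Via Talus: 95% × 32% = 30.4%.
Via Talus → Juniper: 95% × 100% × 59% = 56.05%.
Total: 30.4% + 56.05% = 86.45%.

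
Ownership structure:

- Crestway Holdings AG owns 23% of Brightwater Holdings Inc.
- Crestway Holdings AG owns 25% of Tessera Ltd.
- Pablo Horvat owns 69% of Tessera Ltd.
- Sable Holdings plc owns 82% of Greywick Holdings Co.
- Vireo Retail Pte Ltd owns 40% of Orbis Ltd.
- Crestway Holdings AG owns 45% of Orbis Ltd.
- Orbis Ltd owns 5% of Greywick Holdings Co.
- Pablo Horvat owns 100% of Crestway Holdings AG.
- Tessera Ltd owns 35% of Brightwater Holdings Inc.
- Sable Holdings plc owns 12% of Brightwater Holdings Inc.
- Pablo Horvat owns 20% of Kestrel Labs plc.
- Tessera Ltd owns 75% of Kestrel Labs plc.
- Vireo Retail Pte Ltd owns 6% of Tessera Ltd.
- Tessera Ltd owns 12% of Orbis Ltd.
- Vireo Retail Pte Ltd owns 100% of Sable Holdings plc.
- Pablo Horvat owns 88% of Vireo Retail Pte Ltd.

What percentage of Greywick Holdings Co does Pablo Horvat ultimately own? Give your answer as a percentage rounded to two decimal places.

Pablo reaches Greywick along 6 paths.
Via Vireo → Sable: 88% × 100% × 82% = 72.16%.
Via Crestway → Orbis: 100% × 45% × 5% = 2.25%.
Via Vireo → Orbis: 88% × 40% × 5% = 1.76%.
Via Vireo → Tessera → Orbis: 88% × 6% × 12% × 5% = 0.03168%.
Via Tessera → Orbis: 69% × 12% × 5% = 0.414%.
Via Crestway → Tessera → Orbis: 100% × 25% × 12% × 5% = 0.15%.
Total: 72.16% + 2.25% + 1.76% + 0.03168% + 0.414% + 0.15% = 76.76568%.
Rounded: 76.77%.

76.77%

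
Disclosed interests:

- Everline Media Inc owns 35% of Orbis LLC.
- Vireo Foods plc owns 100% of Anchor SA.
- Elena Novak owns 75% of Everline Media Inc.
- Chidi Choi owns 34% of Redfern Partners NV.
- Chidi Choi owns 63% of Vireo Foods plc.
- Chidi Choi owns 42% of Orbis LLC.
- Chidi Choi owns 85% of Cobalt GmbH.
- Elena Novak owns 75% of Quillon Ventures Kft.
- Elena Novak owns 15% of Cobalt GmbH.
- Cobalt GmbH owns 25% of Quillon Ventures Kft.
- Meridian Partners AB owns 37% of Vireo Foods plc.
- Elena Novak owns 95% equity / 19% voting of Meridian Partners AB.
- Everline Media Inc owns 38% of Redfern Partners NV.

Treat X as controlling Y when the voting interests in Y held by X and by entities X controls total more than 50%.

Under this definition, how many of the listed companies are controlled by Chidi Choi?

Chidi holds 63% of Vireo, so Chidi controls Vireo.
Chidi holds 85% of Cobalt, so Chidi controls Cobalt.
Vireo holds 100% of Anchor, so Chidi controls Anchor.
No other company's threshold is met.
Chidi controls 3 companies.

3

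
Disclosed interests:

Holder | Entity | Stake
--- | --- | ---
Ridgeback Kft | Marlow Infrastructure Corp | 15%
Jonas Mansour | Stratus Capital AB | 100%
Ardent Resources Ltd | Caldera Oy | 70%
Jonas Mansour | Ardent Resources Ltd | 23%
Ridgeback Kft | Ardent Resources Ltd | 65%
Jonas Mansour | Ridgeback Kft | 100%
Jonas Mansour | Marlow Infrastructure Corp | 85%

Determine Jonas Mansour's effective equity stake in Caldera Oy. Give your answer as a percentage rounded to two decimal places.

61.60%

Jonas reaches Caldera along 2 paths.
Via Ridgeback → Ardent: 100% × 65% × 70% = 45.5%.
Via Ardent: 23% × 70% = 16.1%.
Total: 45.5% + 16.1% = 61.6%.
Rounded: 61.60%.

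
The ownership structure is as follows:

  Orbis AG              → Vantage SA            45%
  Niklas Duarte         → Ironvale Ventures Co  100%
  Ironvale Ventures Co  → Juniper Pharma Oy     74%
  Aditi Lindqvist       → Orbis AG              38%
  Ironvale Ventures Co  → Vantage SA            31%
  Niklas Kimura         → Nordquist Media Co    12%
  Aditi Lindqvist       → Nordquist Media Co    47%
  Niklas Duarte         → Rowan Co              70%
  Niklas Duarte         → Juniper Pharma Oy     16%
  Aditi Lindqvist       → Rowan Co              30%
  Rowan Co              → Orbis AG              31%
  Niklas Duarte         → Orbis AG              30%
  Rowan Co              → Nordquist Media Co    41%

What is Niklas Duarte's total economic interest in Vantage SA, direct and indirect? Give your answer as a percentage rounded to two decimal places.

54.27%

Niklas Duarte reaches Vantage along 3 paths.
Via Rowan → Orbis: 70% × 31% × 45% = 9.765%.
Via Orbis: 30% × 45% = 13.5%.
Via Ironvale: 100% × 31% = 31%.
Total: 9.765% + 13.5% + 31% = 54.265%.
Rounded: 54.27%.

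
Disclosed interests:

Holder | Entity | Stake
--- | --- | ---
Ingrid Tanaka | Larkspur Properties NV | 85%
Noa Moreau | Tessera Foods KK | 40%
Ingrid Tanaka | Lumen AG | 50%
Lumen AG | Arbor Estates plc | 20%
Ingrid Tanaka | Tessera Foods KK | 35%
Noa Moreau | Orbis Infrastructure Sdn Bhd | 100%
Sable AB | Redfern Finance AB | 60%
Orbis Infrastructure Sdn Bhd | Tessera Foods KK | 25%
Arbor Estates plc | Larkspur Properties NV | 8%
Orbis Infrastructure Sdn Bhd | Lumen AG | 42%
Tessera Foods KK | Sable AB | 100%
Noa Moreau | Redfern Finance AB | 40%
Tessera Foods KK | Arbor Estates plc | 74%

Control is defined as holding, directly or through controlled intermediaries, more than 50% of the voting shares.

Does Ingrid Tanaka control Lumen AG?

No

Ingrid holds 85% of Larkspur, so Ingrid controls Larkspur.
In Lumen, Ingrid's side holds only 50%, not > 50%.
So Ingrid does not control Lumen.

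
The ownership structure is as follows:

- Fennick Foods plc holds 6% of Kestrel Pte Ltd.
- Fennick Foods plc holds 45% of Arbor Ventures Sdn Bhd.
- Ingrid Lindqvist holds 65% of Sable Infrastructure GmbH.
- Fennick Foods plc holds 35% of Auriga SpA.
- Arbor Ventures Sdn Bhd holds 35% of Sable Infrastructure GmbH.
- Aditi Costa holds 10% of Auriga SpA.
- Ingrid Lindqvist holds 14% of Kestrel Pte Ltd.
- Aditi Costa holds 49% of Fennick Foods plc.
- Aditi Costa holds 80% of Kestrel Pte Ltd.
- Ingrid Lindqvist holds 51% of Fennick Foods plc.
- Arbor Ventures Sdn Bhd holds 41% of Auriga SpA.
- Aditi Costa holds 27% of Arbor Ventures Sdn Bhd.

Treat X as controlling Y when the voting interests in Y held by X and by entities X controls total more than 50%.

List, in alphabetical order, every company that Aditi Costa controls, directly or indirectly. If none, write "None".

Aditi holds 80% of Kestrel, so Aditi controls Kestrel.
No other company's threshold is met.

Kestrel Pte Ltd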